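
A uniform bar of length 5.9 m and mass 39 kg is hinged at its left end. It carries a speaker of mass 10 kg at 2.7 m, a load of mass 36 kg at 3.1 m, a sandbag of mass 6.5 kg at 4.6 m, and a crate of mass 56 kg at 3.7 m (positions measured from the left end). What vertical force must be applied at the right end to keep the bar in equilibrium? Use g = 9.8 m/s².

Taking torques about the left end:
Beam weight: 39 × 9.8 = 382.2 N down at 2.95 m → arm 2.95 m, τ = 382.2 × 2.95 = 1127 N·m clockwise.
Speaker: 10 × 9.8 = 98 N down at 2.7 m → arm 2.7 m, τ = 98 × 2.7 = 264.6 N·m clockwise.
Load: 36 × 9.8 = 352.8 N down at 3.1 m → arm 3.1 m, τ = 352.8 × 3.1 = 1094 N·m clockwise.
Sandbag: 6.5 × 9.8 = 63.7 N down at 4.6 m → arm 4.6 m, τ = 63.7 × 4.6 = 293 N·m clockwise.
Crate: 56 × 9.8 = 548.8 N down at 3.7 m → arm 3.7 m, τ = 548.8 × 3.7 = 2031 N·m clockwise.
Net moment of the loads = 4810 N·m clockwise.
The upward force F acts at the right end, arm 5.9 m, giving F × 5.9 counterclockwise.
For rotational equilibrium, F × 5.9 = 4810, so F = 4810 / 5.9 = 815 N.

F ≈ 815 N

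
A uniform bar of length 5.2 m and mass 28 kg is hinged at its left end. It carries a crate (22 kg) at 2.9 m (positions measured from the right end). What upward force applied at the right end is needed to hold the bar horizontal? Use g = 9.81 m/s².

Choose the left end as the axis so the unknown pivot reaction has zero arm there.
Beam weight: 28 × 9.81 = 274.7 N down at 2.6 m → arm 2.6 m, τ = 274.7 × 2.6 = 714.2 N·m clockwise.
Crate: 22 × 9.81 = 215.8 N down at 2.9 m → arm 2.3 m, τ = 215.8 × 2.3 = 496.3 N·m clockwise.
Net moment of the loads = 1210 N·m clockwise.
The upward force F acts at the right end, arm 5.2 m, giving F × 5.2 counterclockwise.
Στ = 0 ⇒ F × 5.2 = 1210 ⇒ F = 1210 / 5.2 = 233 N.

F ≈ 233 N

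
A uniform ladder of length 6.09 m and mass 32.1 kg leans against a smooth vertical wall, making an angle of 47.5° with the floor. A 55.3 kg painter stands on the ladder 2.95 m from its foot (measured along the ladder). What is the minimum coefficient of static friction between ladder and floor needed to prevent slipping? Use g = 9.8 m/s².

Take moments about the foot of the ladder.
Ladder weight 32.1×9.8 = 314.6 N acts at 3.045 m along the ladder; its horizontal arm is 3.045·cos47.5° = 2.057 m → τ = 647.1 N·m clockwise.
Painter: 55.3×9.8 = 541.9 N at 2.95 m → arm 1.993 m → τ = 1080 N·m clockwise.
Wall normal N acts horizontally at the top; its moment arm is the height L sinθ = 6.09·sin47.5° = 4.49 m, counterclockwise.
Setting net torque to zero: N × 4.49 = 1727 → N = 384.6 N.
ΣFx = 0 ⇒ f = N_wall = 384.6 N. ΣFy = 0 ⇒ N_floor = 856.5 N.
μ_min = f / N_floor = 384.6 / 856.5 = 0.449.

μ_min ≈ 0.449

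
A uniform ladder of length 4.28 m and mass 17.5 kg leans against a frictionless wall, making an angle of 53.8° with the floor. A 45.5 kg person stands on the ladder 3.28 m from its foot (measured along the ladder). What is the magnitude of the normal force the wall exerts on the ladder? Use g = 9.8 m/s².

N_wall ≈ 313 N

Take moments about the foot of the ladder.
Ladder weight 17.5×9.8 = 171.5 N acts at 2.14 m along the ladder; its horizontal arm is 2.14·cos53.8° = 1.264 m → τ = 216.8 N·m clockwise.
Person: 45.5×9.8 = 445.9 N at 3.28 m → arm 1.937 m → τ = 863.7 N·m clockwise.
Wall normal N acts horizontally at the top; its moment arm is the height L sinθ = 4.28·sin53.8° = 3.454 m, counterclockwise.
Balancing moments: N × 3.454 = 1080, giving N = 313 N.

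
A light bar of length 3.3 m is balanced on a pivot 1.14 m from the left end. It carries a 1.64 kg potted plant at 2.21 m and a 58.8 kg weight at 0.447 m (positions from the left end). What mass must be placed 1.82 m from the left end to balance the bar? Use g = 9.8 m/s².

m ≈ 57.3 kg

Sum moments about the pivot (at 1.14 m from the left end) (the support reaction has zero arm there).
Potted plant: 1.64 × 9.8 = 16.07 N down at 2.21 m → arm 1.07 m, τ = 16.07 × 1.07 = 17.19 N·m clockwise.
Weight: 58.8 × 9.8 = 576.2 N down at 0.447 m → arm 0.693 m, τ = 576.2 × 0.693 = 399.3 N·m counterclockwise.
Net moment of known loads = 382.1 N·m counterclockwise.
An unknown mass m at 1.82 m has arm 0.68 m; its moment is m·g·0.68 clockwise.
Στ = 0 ⇒ m × 9.8 × 0.68 = 382.1 ⇒ m = 382.1 / (9.8 × 0.68) = 57.3 kg.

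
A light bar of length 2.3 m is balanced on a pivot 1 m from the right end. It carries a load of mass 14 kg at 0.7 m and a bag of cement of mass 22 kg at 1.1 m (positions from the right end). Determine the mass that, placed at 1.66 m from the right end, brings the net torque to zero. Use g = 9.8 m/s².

About the pivot (at 1 m from the right end):
Load: 14 × 9.8 = 137.2 N down at 0.7 m → arm 0.3 m, τ = 137.2 × 0.3 = 41.16 N·m clockwise.
Bag of cement: 22 × 9.8 = 215.6 N down at 1.1 m → arm 0.1 m, τ = 215.6 × 0.1 = 21.56 N·m counterclockwise.
Net moment of known loads = 19.6 N·m clockwise.
An unknown mass m at 1.66 m has arm 0.66 m; its moment is m·g·0.66 counterclockwise.
Balancing moments: m × 9.8 × 0.66 = 19.6, giving m = 19.6 / (9.8 × 0.66) = 3.03 kg.

m ≈ 3.03 kg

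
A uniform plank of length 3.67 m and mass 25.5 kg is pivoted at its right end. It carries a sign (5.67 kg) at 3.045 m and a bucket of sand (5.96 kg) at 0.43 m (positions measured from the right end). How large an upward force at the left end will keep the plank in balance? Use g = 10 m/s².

F ≈ 182 N

Taking torques about the right end:
Beam weight: 25.5 × 10 = 255 N down at 1.835 m → arm 1.835 m, τ = 255 × 1.835 = 467.9 N·m counterclockwise.
Sign: 5.67 × 10 = 56.7 N down at 3.045 m → arm 3.045 m, τ = 56.7 × 3.045 = 172.7 N·m counterclockwise.
Bucket of sand: 5.96 × 10 = 59.6 N down at 0.43 m → arm 0.43 m, τ = 59.6 × 0.43 = 25.63 N·m counterclockwise.
Net moment of the loads = 666.2 N·m counterclockwise.
The upward force F acts at the left end, arm 3.67 m, giving F × 3.67 clockwise.
Στ = 0 ⇒ F × 3.67 = 666.2 ⇒ F = 666.2 / 3.67 = 182 N.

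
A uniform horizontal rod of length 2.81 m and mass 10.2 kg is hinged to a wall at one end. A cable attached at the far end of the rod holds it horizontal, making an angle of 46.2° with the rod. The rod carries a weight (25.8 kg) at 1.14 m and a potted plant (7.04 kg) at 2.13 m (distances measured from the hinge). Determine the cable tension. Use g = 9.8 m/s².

T ≈ 284 N

About the hinge:
Beam weight: 10.2 × 9.8 = 99.96 N down at 1.405 m → arm 1.405 m, τ = 99.96 × 1.405 = 140.4 N·m clockwise.
Weight: 25.8 × 9.8 = 252.8 N down at 1.14 m → arm 1.14 m, τ = 252.8 × 1.14 = 288.2 N·m clockwise.
Potted plant: 7.04 × 9.8 = 68.99 N down at 2.13 m → arm 2.13 m, τ = 68.99 × 2.13 = 146.9 N·m clockwise.
Total clockwise load moment = 575.5 N·m.
The cable tension T acts at 2.81 m; only its component perpendicular to the rod, T sinθ, produces torque. sin 46.2° = 0.7218.
For rotational equilibrium, T × 2.81 × 0.7218 = 575.5, so T = 575.5 / 2.028 = 284 N.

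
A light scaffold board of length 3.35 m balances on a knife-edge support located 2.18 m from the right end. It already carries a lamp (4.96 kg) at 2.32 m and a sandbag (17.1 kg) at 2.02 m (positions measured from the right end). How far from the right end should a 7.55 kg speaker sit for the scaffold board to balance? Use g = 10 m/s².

Sum moments about the knife-edge support (at 2.18 m from the right end) (the support reaction has zero arm there).
Lamp: 4.96 × 10 = 49.6 N down at 2.32 m → arm 0.14 m, τ = 49.6 × 0.14 = 6.944 N·m counterclockwise.
Sandbag: 17.1 × 10 = 171 N down at 2.02 m → arm 0.16 m, τ = 171 × 0.16 = 27.36 N·m clockwise.
Net moment of existing loads = 20.42 N·m clockwise.
The speaker weighs 7.55 × 10 = 75.5 N and must supply an equal counterclockwise moment, so its lever arm about the knife-edge support is 20.42 / 75.5 = 0.27 m.
That puts it at 2.18 + 0.27 = 2.45 m from the right end.

x ≈ 2.45 m from the right end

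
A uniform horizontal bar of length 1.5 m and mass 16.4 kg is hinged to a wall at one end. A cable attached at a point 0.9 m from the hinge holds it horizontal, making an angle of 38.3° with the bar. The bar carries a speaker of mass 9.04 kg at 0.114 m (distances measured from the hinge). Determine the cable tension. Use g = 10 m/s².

Take moments about the hinge.
Beam weight: 16.4 × 10 = 164 N down at 0.75 m → arm 0.75 m, τ = 164 × 0.75 = 123 N·m clockwise.
Speaker: 9.04 × 10 = 90.4 N down at 0.114 m → arm 0.114 m, τ = 90.4 × 0.114 = 10.31 N·m clockwise.
Total clockwise load moment = 133.3 N·m.
The cable tension T acts at 0.9 m; only its component perpendicular to the bar, T sinθ, produces torque. sin 38.3° = 0.6198.
Στ = 0 ⇒ T × 0.9 × 0.6198 = 133.3 ⇒ T = 133.3 / 0.5578 = 239 N.

T ≈ 239 N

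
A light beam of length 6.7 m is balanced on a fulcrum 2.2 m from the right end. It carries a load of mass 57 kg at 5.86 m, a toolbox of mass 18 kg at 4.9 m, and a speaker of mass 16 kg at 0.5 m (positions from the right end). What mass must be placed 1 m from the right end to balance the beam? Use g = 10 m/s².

Taking torques about the fulcrum (at 2.2 m from the right end):
Load: 57 × 10 = 570 N down at 5.86 m → arm 3.66 m, τ = 570 × 3.66 = 2086 N·m counterclockwise.
Toolbox: 18 × 10 = 180 N down at 4.9 m → arm 2.7 m, τ = 180 × 2.7 = 486 N·m counterclockwise.
Speaker: 16 × 10 = 160 N down at 0.5 m → arm 1.7 m, τ = 160 × 1.7 = 272 N·m clockwise.
Net moment of known loads = 2300 N·m counterclockwise.
An unknown mass m at 1 m has arm 1.2 m; its moment is m·g·1.2 clockwise.
Balancing moments: m × 10 × 1.2 = 2300, giving m = 2300 / (10 × 1.2) = 192 kg.

m ≈ 192 kg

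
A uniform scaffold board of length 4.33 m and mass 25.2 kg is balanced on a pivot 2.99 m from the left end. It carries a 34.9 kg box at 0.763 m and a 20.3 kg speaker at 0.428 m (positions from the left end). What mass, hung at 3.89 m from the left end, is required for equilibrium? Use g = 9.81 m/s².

Sum moments about the pivot (at 2.99 m from the left end) (the support reaction has zero arm there).
Beam weight: 25.2 × 9.81 = 247.2 N down at 2.165 m → arm 0.825 m, τ = 247.2 × 0.825 = 203.9 N·m counterclockwise.
Box: 34.9 × 9.81 = 342.4 N down at 0.763 m → arm 2.227 m, τ = 342.4 × 2.227 = 762.5 N·m counterclockwise.
Speaker: 20.3 × 9.81 = 199.1 N down at 0.428 m → arm 2.562 m, τ = 199.1 × 2.562 = 510.1 N·m counterclockwise.
Net moment of known loads = 1476 N·m counterclockwise.
An unknown mass m at 3.89 m has arm 0.9 m; its moment is m·g·0.9 clockwise.
For rotational equilibrium, m × 9.81 × 0.9 = 1476, so m = 1476 / (9.81 × 0.9) = 167 kg.

m ≈ 167 kg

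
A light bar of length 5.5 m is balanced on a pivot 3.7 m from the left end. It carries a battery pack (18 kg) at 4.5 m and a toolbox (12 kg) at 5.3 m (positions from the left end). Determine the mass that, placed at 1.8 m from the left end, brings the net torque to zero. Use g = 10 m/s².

m ≈ 17.7 kg

Take moments about the pivot (at 3.7 m from the left end).
Battery pack: 18 × 10 = 180 N down at 4.5 m → arm 0.8 m, τ = 180 × 0.8 = 144 N·m clockwise.
Toolbox: 12 × 10 = 120 N down at 5.3 m → arm 1.6 m, τ = 120 × 1.6 = 192 N·m clockwise.
Net moment of known loads = 336 N·m clockwise.
An unknown mass m at 1.8 m has arm 1.9 m; its moment is m·g·1.9 counterclockwise.
Balancing moments: m × 10 × 1.9 = 336, giving m = 336 / (10 × 1.9) = 17.7 kg.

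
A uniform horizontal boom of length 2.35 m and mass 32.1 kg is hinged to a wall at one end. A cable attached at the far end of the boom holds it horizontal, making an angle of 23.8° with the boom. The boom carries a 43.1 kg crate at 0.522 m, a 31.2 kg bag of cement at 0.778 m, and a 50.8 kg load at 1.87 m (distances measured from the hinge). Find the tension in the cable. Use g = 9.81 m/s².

Taking torques about the hinge:
Beam weight: 32.1 × 9.81 = 314.9 N down at 1.175 m → arm 1.175 m, τ = 314.9 × 1.175 = 370 N·m clockwise.
Crate: 43.1 × 9.81 = 422.8 N down at 0.522 m → arm 0.522 m, τ = 422.8 × 0.522 = 220.7 N·m clockwise.
Bag of cement: 31.2 × 9.81 = 306.1 N down at 0.778 m → arm 0.778 m, τ = 306.1 × 0.778 = 238.1 N·m clockwise.
Load: 50.8 × 9.81 = 498.3 N down at 1.87 m → arm 1.87 m, τ = 498.3 × 1.87 = 931.8 N·m clockwise.
Total clockwise load moment = 1761 N·m.
The cable tension T acts at 2.35 m; only its component perpendicular to the boom, T sinθ, produces torque. sin 23.8° = 0.4035.
Στ = 0 ⇒ T × 2.35 × 0.4035 = 1761 ⇒ T = 1761 / 0.9482 = 1860 N.

T ≈ 1860 N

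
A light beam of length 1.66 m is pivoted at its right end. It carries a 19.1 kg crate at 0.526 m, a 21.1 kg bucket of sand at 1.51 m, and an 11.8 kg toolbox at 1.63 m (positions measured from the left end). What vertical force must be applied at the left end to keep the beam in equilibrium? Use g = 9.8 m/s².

F ≈ 149 N

Take moments about the right end.
Crate: 19.1 × 9.8 = 187.2 N down at 0.526 m → arm 1.134 m, τ = 187.2 × 1.134 = 212.3 N·m counterclockwise.
Bucket of sand: 21.1 × 9.8 = 206.8 N down at 1.51 m → arm 0.15 m, τ = 206.8 × 0.15 = 31.02 N·m counterclockwise.
Toolbox: 11.8 × 9.8 = 115.6 N down at 1.63 m → arm 0.03 m, τ = 115.6 × 0.03 = 3.468 N·m counterclockwise.
Net moment of the loads = 246.8 N·m counterclockwise.
The upward force F acts at the left end, arm 1.66 m, giving F × 1.66 clockwise.
Στ = 0 ⇒ F × 1.66 = 246.8 ⇒ F = 246.8 / 1.66 = 149 N.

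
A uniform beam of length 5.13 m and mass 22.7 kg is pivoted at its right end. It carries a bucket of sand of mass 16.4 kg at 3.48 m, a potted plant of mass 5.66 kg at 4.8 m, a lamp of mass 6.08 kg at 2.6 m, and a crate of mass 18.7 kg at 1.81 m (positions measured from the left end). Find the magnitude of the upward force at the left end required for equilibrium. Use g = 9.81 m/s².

F ≈ 315 N

Sum moments about the right end (the unknown pivot reaction has zero arm there).
Beam weight: 22.7 × 9.81 = 222.7 N down at 2.565 m → arm 2.565 m, τ = 222.7 × 2.565 = 571.2 N·m counterclockwise.
Bucket of sand: 16.4 × 9.81 = 160.9 N down at 3.48 m → arm 1.65 m, τ = 160.9 × 1.65 = 265.5 N·m counterclockwise.
Potted plant: 5.66 × 9.81 = 55.52 N down at 4.8 m → arm 0.33 m, τ = 55.52 × 0.33 = 18.32 N·m counterclockwise.
Lamp: 6.08 × 9.81 = 59.64 N down at 2.6 m → arm 2.53 m, τ = 59.64 × 2.53 = 150.9 N·m counterclockwise.
Crate: 18.7 × 9.81 = 183.4 N down at 1.81 m → arm 3.32 m, τ = 183.4 × 3.32 = 608.9 N·m counterclockwise.
Net moment of the loads = 1615 N·m counterclockwise.
The upward force F acts at the left end, arm 5.13 m, giving F × 5.13 clockwise.
Balancing moments: F × 5.13 = 1615, giving F = 1615 / 5.13 = 315 N.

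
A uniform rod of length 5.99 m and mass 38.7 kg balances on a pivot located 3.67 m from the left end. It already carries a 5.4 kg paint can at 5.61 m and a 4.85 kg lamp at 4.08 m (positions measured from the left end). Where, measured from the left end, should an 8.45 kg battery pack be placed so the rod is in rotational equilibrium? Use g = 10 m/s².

Take moments about the pivot (at 3.67 m from the left end).
Beam weight: 38.7 × 10 = 387 N down at 2.995 m → arm 0.675 m, τ = 387 × 0.675 = 261.2 N·m counterclockwise.
Paint can: 5.4 × 10 = 54 N down at 5.61 m → arm 1.94 m, τ = 54 × 1.94 = 104.8 N·m clockwise.
Lamp: 4.85 × 10 = 48.5 N down at 4.08 m → arm 0.41 m, τ = 48.5 × 0.41 = 19.88 N·m clockwise.
Net moment of existing loads = 136.5 N·m counterclockwise.
The battery pack weighs 8.45 × 10 = 84.5 N and must supply an equal clockwise moment, so its lever arm about the pivot is 136.5 / 84.5 = 1.62 m.
That puts it at 3.67 + 1.62 = 5.29 m from the left end.

x ≈ 5.29 m from the left end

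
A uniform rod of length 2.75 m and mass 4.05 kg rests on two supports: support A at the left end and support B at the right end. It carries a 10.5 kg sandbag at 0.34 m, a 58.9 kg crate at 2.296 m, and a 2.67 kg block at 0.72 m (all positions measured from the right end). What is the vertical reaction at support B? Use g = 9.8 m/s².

Taking torques about support A:
Beam weight: 4.05 × 9.8 = 39.69 N down at 1.375 m → arm 1.375 m, τ = 39.69 × 1.375 = 54.57 N·m clockwise.
Sandbag: 10.5 × 9.8 = 102.9 N down at 0.34 m → arm 2.41 m, τ = 102.9 × 2.41 = 248 N·m clockwise.
Crate: 58.9 × 9.8 = 577.2 N down at 2.296 m → arm 0.454 m, τ = 577.2 × 0.454 = 262 N·m clockwise.
Block: 2.67 × 9.8 = 26.17 N down at 0.72 m → arm 2.03 m, τ = 26.17 × 2.03 = 53.13 N·m clockwise.
Net load moment about support A = 617.7 N·m clockwise.
Reaction R at support B is upward at 0 m, arm 2.75 m → moment R × 2.75 counterclockwise.
For rotational equilibrium, R × 2.75 = 617.7, so R = 225 N.

R_B ≈ 225 N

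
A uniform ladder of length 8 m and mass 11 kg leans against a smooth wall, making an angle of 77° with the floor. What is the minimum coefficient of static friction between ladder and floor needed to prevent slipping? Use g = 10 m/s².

μ_min ≈ 0.115

About the foot of the ladder:
Ladder weight 11×10 = 110 N acts at 4 m along the ladder; its horizontal arm is 4·cos77° = 0.8998 m → τ = 98.98 N·m clockwise.
Wall normal N acts horizontally at the top; its moment arm is the height L sinθ = 8·sin77° = 7.795 m, counterclockwise.
Balancing moments: N × 7.795 = 98.98, giving N = 12.7 N.
ΣFx = 0 ⇒ f = N_wall = 12.7 N. ΣFy = 0 ⇒ N_floor = 110 N.
μ_min = f / N_floor = 12.7 / 110 = 0.115.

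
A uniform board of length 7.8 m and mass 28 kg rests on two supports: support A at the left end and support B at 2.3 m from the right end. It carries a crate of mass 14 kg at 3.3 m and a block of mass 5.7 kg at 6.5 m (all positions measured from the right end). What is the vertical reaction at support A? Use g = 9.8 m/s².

R_A ≈ 147 N

About support B:
Beam weight: 28 × 9.8 = 274.4 N down at 3.9 m → arm 1.6 m, τ = 274.4 × 1.6 = 439 N·m counterclockwise.
Crate: 14 × 9.8 = 137.2 N down at 3.3 m → arm 1 m, τ = 137.2 × 1 = 137.2 N·m counterclockwise.
Block: 5.7 × 9.8 = 55.86 N down at 6.5 m → arm 4.2 m, τ = 55.86 × 4.2 = 234.6 N·m counterclockwise.
Net load moment about support B = 810.8 N·m counterclockwise.
Reaction R at support A is upward at 7.8 m, arm 5.5 m → moment R × 5.5 clockwise.
Στ = 0 ⇒ R × 5.5 = 810.8 ⇒ R = 147 N.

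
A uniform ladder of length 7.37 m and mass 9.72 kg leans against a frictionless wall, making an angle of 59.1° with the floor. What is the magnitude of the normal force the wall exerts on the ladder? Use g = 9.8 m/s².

N_wall ≈ 28.5 N

Sum moments about the foot of the ladder (the floor normal and friction both act there and drop out).
Ladder weight 9.72×9.8 = 95.26 N acts at 3.685 m along the ladder; its horizontal arm is 3.685·cos59.1° = 1.892 m → τ = 180.2 N·m clockwise.
Wall normal N acts horizontally at the top; its moment arm is the height L sinθ = 7.37·sin59.1° = 6.324 m, counterclockwise.
Στ = 0 ⇒ N × 6.324 = 180.2 ⇒ N = 28.5 N.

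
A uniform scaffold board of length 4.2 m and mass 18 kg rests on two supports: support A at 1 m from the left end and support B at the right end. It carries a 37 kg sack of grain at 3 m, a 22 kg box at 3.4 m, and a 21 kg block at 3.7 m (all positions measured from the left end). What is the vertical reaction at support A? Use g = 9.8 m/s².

Take moments about support B.
Beam weight: 18 × 9.8 = 176.4 N down at 2.1 m → arm 2.1 m, τ = 176.4 × 2.1 = 370.4 N·m counterclockwise.
Sack of grain: 37 × 9.8 = 362.6 N down at 3 m → arm 1.2 m, τ = 362.6 × 1.2 = 435.1 N·m counterclockwise.
Box: 22 × 9.8 = 215.6 N down at 3.4 m → arm 0.8 m, τ = 215.6 × 0.8 = 172.5 N·m counterclockwise.
Block: 21 × 9.8 = 205.8 N down at 3.7 m → arm 0.5 m, τ = 205.8 × 0.5 = 102.9 N·m counterclockwise.
Net load moment about support B = 1081 N·m counterclockwise.
Reaction R at support A is upward at 1 m, arm 3.2 m → moment R × 3.2 clockwise.
Στ = 0 ⇒ R × 3.2 = 1081 ⇒ R = 338 N.

R_A ≈ 338 N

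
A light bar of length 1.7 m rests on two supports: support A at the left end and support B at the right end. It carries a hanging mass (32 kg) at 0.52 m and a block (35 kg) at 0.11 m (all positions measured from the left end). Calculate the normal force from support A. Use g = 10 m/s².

About support B:
Hanging mass: 32 × 10 = 320 N down at 0.52 m → arm 1.18 m, τ = 320 × 1.18 = 377.6 N·m counterclockwise.
Block: 35 × 10 = 350 N down at 0.11 m → arm 1.59 m, τ = 350 × 1.59 = 556.5 N·m counterclockwise.
Net load moment about support B = 934.1 N·m counterclockwise.
Reaction R at support A is upward at 0 m, arm 1.7 m → moment R × 1.7 clockwise.
Balancing moments: R × 1.7 = 934.1, giving R = 549 N.

R_A ≈ 549 N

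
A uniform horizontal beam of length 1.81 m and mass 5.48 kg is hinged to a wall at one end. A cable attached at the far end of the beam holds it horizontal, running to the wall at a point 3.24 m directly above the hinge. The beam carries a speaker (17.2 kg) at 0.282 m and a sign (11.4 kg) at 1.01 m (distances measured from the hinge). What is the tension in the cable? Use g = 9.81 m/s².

T ≈ 132 N

Taking torques about the hinge:
Beam weight: 5.48 × 9.81 = 53.76 N down at 0.905 m → arm 0.905 m, τ = 53.76 × 0.905 = 48.65 N·m clockwise.
Speaker: 17.2 × 9.81 = 168.7 N down at 0.282 m → arm 0.282 m, τ = 168.7 × 0.282 = 47.57 N·m clockwise.
Sign: 11.4 × 9.81 = 111.8 N down at 1.01 m → arm 1.01 m, τ = 111.8 × 1.01 = 112.9 N·m clockwise.
Total clockwise load moment = 209.1 N·m.
The cable tension T acts at 1.81 m; only its component perpendicular to the beam, T sinθ, produces torque. sinθ = h/√(h²+d²) = 3.24/√(3.24²+1.81²) = 0.873.
Setting net torque to zero: T × 1.81 × 0.873 = 209.1 → T = 209.1 / 1.58 = 132 N.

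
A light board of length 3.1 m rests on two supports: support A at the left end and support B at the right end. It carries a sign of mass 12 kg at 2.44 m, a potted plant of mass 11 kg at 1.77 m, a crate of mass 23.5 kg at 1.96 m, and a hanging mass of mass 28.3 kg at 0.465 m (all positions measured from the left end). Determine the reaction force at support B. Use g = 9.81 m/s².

Sum moments about support A (its reaction then has zero moment arm).
Sign: 12 × 9.81 = 117.7 N down at 2.44 m → arm 2.44 m, τ = 117.7 × 2.44 = 287.2 N·m clockwise.
Potted plant: 11 × 9.81 = 107.9 N down at 1.77 m → arm 1.77 m, τ = 107.9 × 1.77 = 191 N·m clockwise.
Crate: 23.5 × 9.81 = 230.5 N down at 1.96 m → arm 1.96 m, τ = 230.5 × 1.96 = 451.8 N·m clockwise.
Hanging mass: 28.3 × 9.81 = 277.6 N down at 0.465 m → arm 0.465 m, τ = 277.6 × 0.465 = 129.1 N·m clockwise.
Net load moment about support A = 1059 N·m clockwise.
Reaction R at support B is upward at 3.1 m, arm 3.1 m → moment R × 3.1 counterclockwise.
For rotational equilibrium, R × 3.1 = 1059, so R = 342 N.

R_B ≈ 342 N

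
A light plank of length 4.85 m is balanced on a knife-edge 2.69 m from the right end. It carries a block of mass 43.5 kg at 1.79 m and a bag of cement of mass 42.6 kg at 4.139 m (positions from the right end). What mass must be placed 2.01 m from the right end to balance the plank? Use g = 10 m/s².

m ≈ 33.2 kg

Take moments about the knife-edge (at 2.69 m from the right end).
Block: 43.5 × 10 = 435 N down at 1.79 m → arm 0.9 m, τ = 435 × 0.9 = 391.5 N·m clockwise.
Bag of cement: 42.6 × 10 = 426 N down at 4.139 m → arm 1.449 m, τ = 426 × 1.449 = 617.3 N·m counterclockwise.
Net moment of known loads = 225.8 N·m counterclockwise.
An unknown mass m at 2.01 m has arm 0.68 m; its moment is m·g·0.68 clockwise.
Setting net torque to zero: m × 10 × 0.68 = 225.8 → m = 225.8 / (10 × 0.68) = 33.2 kg.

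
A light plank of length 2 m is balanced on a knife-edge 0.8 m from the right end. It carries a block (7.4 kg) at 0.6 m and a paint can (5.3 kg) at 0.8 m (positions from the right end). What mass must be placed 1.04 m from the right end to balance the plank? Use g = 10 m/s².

m ≈ 6.17 kg

Choose the knife-edge (at 0.8 m from the right end) as the axis so the support reaction has zero arm there.
Block: 7.4 × 10 = 74 N down at 0.6 m → arm 0.2 m, τ = 74 × 0.2 = 14.8 N·m clockwise.
Paint can: acts at the knife-edge, moment arm 0 → no torque.
Net moment of known loads = 14.8 N·m clockwise.
An unknown mass m at 1.04 m has arm 0.24 m; its moment is m·g·0.24 counterclockwise.
For rotational equilibrium, m × 10 × 0.24 = 14.8, so m = 14.8 / (10 × 0.24) = 6.17 kg.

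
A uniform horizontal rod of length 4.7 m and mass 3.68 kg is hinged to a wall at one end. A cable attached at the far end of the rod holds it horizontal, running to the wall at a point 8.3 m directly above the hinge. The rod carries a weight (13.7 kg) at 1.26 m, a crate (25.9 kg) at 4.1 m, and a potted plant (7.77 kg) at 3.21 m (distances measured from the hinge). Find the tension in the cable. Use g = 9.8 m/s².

T ≈ 376 N

Taking torques about the hinge:
Beam weight: 3.68 × 9.8 = 36.06 N down at 2.35 m → arm 2.35 m, τ = 36.06 × 2.35 = 84.74 N·m clockwise.
Weight: 13.7 × 9.8 = 134.3 N down at 1.26 m → arm 1.26 m, τ = 134.3 × 1.26 = 169.2 N·m clockwise.
Crate: 25.9 × 9.8 = 253.8 N down at 4.1 m → arm 4.1 m, τ = 253.8 × 4.1 = 1041 N·m clockwise.
Potted plant: 7.77 × 9.8 = 76.15 N down at 3.21 m → arm 3.21 m, τ = 76.15 × 3.21 = 244.4 N·m clockwise.
Total clockwise load moment = 1539 N·m.
The cable tension T acts at 4.7 m; only its component perpendicular to the rod, T sinθ, produces torque. sinθ = h/√(h²+d²) = 8.3/√(8.3²+4.7²) = 0.8702.
For rotational equilibrium, T × 4.7 × 0.8702 = 1539, so T = 1539 / 4.09 = 376 N.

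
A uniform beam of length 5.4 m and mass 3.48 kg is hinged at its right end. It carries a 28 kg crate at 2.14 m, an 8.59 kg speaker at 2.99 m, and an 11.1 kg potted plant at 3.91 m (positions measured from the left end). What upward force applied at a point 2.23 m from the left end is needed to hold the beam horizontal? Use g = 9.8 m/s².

F ≈ 426 N

Take moments about the right end.
Beam weight: 3.48 × 9.8 = 34.1 N down at 2.7 m → arm 2.7 m, τ = 34.1 × 2.7 = 92.07 N·m counterclockwise.
Crate: 28 × 9.8 = 274.4 N down at 2.14 m → arm 3.26 m, τ = 274.4 × 3.26 = 894.5 N·m counterclockwise.
Speaker: 8.59 × 9.8 = 84.18 N down at 2.99 m → arm 2.41 m, τ = 84.18 × 2.41 = 202.9 N·m counterclockwise.
Potted plant: 11.1 × 9.8 = 108.8 N down at 3.91 m → arm 1.49 m, τ = 108.8 × 1.49 = 162.1 N·m counterclockwise.
Net moment of the loads = 1352 N·m counterclockwise.
The upward force F acts at a point 2.23 m from the left end, arm 3.17 m, giving F × 3.17 clockwise.
Στ = 0 ⇒ F × 3.17 = 1352 ⇒ F = 1352 / 3.17 = 426 N.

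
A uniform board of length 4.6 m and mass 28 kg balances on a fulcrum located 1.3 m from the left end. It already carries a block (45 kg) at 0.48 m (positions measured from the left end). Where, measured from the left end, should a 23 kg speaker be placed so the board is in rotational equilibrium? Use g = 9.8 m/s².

Sum moments about the fulcrum (at 1.3 m from the left end) (the support reaction has zero arm there).
Beam weight: 28 × 9.8 = 274.4 N down at 2.3 m → arm 1 m, τ = 274.4 × 1 = 274.4 N·m clockwise.
Block: 45 × 9.8 = 441 N down at 0.48 m → arm 0.82 m, τ = 441 × 0.82 = 361.6 N·m counterclockwise.
Net moment of existing loads = 87.2 N·m counterclockwise.
The speaker weighs 23 × 9.8 = 225.4 N and must supply an equal clockwise moment, so its lever arm about the fulcrum is 87.2 / 225.4 = 0.387 m.
That puts it at 1.3 + 0.387 = 1.69 m from the left end.

x ≈ 1.69 m from the left end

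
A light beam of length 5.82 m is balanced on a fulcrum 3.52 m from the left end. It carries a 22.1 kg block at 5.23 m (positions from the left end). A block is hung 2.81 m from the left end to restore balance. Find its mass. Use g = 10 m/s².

m ≈ 53.2 kg

Taking torques about the fulcrum (at 3.52 m from the left end):
Block: 22.1 × 10 = 221 N down at 5.23 m → arm 1.71 m, τ = 221 × 1.71 = 377.9 N·m clockwise.
Net moment of known loads = 377.9 N·m clockwise.
An unknown mass m at 2.81 m has arm 0.71 m; its moment is m·g·0.71 counterclockwise.
Balancing moments: m × 10 × 0.71 = 377.9, giving m = 377.9 / (10 × 0.71) = 53.2 kg.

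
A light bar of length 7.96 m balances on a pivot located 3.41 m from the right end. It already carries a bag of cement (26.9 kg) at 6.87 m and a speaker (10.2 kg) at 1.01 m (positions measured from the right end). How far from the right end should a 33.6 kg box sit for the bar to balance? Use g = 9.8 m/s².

About the pivot (at 3.41 m from the right end):
Bag of cement: 26.9 × 9.8 = 263.6 N down at 6.87 m → arm 3.46 m, τ = 263.6 × 3.46 = 912.1 N·m counterclockwise.
Speaker: 10.2 × 9.8 = 99.96 N down at 1.01 m → arm 2.4 m, τ = 99.96 × 2.4 = 239.9 N·m clockwise.
Net moment of existing loads = 672.2 N·m counterclockwise.
The box weighs 33.6 × 9.8 = 329.3 N and must supply an equal clockwise moment, so its lever arm about the pivot is 672.2 / 329.3 = 2.04 m.
That puts it at 3.41 − 2.04 = 1.37 m from the right end.

x ≈ 1.37 m from the right end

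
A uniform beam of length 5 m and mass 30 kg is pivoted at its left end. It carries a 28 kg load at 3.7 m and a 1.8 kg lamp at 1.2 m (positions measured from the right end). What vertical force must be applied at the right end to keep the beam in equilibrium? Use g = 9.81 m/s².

F ≈ 232 N

Sum moments about the left end (the unknown pivot reaction has zero arm there).
Beam weight: 30 × 9.81 = 294.3 N down at 2.5 m → arm 2.5 m, τ = 294.3 × 2.5 = 735.8 N·m clockwise.
Load: 28 × 9.81 = 274.7 N down at 3.7 m → arm 1.3 m, τ = 274.7 × 1.3 = 357.1 N·m clockwise.
Lamp: 1.8 × 9.81 = 17.66 N down at 1.2 m → arm 3.8 m, τ = 17.66 × 3.8 = 67.11 N·m clockwise.
Net moment of the loads = 1160 N·m clockwise.
The upward force F acts at the right end, arm 5 m, giving F × 5 counterclockwise.
Setting net torque to zero: F × 5 = 1160 → F = 1160 / 5 = 232 N.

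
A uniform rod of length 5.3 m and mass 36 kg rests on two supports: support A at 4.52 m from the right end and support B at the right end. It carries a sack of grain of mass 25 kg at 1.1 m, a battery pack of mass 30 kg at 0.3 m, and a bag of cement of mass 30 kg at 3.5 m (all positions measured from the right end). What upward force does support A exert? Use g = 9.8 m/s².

Sum moments about support B (its reaction then has zero moment arm).
Beam weight: 36 × 9.8 = 352.8 N down at 2.65 m → arm 2.65 m, τ = 352.8 × 2.65 = 934.9 N·m counterclockwise.
Sack of grain: 25 × 9.8 = 245 N down at 1.1 m → arm 1.1 m, τ = 245 × 1.1 = 269.5 N·m counterclockwise.
Battery pack: 30 × 9.8 = 294 N down at 0.3 m → arm 0.3 m, τ = 294 × 0.3 = 88.2 N·m counterclockwise.
Bag of cement: 30 × 9.8 = 294 N down at 3.5 m → arm 3.5 m, τ = 294 × 3.5 = 1029 N·m counterclockwise.
Net load moment about support B = 2322 N·m counterclockwise.
Reaction R at support A is upward at 4.52 m, arm 4.52 m → moment R × 4.52 clockwise.
Balancing moments: R × 4.52 = 2322, giving R = 514 N.

R_A ≈ 514 N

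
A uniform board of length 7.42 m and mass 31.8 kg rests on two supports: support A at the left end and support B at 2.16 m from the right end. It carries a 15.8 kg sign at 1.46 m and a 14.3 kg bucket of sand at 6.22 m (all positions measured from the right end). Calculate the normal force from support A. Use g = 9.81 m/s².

R_A ≈ 180 N

Taking torques about support B:
Beam weight: 31.8 × 9.81 = 312 N down at 3.71 m → arm 1.55 m, τ = 312 × 1.55 = 483.6 N·m counterclockwise.
Sign: 15.8 × 9.81 = 155 N down at 1.46 m → arm 0.7 m, τ = 155 × 0.7 = 108.5 N·m clockwise.
Bucket of sand: 14.3 × 9.81 = 140.3 N down at 6.22 m → arm 4.06 m, τ = 140.3 × 4.06 = 569.6 N·m counterclockwise.
Net load moment about support B = 944.7 N·m counterclockwise.
Reaction R at support A is upward at 7.42 m, arm 5.26 m → moment R × 5.26 clockwise.
Στ = 0 ⇒ R × 5.26 = 944.7 ⇒ R = 180 N.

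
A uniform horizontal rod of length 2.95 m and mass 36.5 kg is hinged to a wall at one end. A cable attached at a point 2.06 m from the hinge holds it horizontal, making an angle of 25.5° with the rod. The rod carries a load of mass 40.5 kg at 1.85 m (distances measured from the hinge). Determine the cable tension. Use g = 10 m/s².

T ≈ 1450 N

Take moments about the hinge.
Beam weight: 36.5 × 10 = 365 N down at 1.475 m → arm 1.475 m, τ = 365 × 1.475 = 538.4 N·m clockwise.
Load: 40.5 × 10 = 405 N down at 1.85 m → arm 1.85 m, τ = 405 × 1.85 = 749.2 N·m clockwise.
Total clockwise load moment = 1288 N·m.
The cable tension T acts at 2.06 m; only its component perpendicular to the rod, T sinθ, produces torque. sin 25.5° = 0.4305.
Balancing moments: T × 2.06 × 0.4305 = 1288, giving T = 1288 / 0.8868 = 1450 N.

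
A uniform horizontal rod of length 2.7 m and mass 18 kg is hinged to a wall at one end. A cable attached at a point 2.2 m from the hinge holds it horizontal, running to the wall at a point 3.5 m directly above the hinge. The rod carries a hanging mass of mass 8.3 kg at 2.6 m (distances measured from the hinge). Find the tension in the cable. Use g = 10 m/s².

T ≈ 246 N

Sum moments about the hinge (the unknown hinge reaction has zero arm there).
Beam weight: 18 × 10 = 180 N down at 1.35 m → arm 1.35 m, τ = 180 × 1.35 = 243 N·m clockwise.
Hanging mass: 8.3 × 10 = 83 N down at 2.6 m → arm 2.6 m, τ = 83 × 2.6 = 215.8 N·m clockwise.
Total clockwise load moment = 458.8 N·m.
The cable tension T acts at 2.2 m; only its component perpendicular to the rod, T sinθ, produces torque. sinθ = h/√(h²+d²) = 3.5/√(3.5²+2.2²) = 0.8466.
Setting net torque to zero: T × 2.2 × 0.8466 = 458.8 → T = 458.8 / 1.863 = 246 N.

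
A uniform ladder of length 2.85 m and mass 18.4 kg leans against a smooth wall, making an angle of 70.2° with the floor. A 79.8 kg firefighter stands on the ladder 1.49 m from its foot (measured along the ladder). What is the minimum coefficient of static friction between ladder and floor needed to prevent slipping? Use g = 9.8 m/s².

About the foot of the ladder:
Ladder weight 18.4×9.8 = 180.3 N acts at 1.425 m along the ladder; its horizontal arm is 1.425·cos70.2° = 0.4827 m → τ = 87.03 N·m clockwise.
Firefighter: 79.8×9.8 = 782 N at 1.49 m → arm 0.5047 m → τ = 394.7 N·m clockwise.
Wall normal N acts horizontally at the top; its moment arm is the height L sinθ = 2.85·sin70.2° = 2.682 m, counterclockwise.
Στ = 0 ⇒ N × 2.682 = 481.7 ⇒ N = 179.6 N.
ΣFx = 0 ⇒ f = N_wall = 179.6 N. ΣFy = 0 ⇒ N_floor = 962.3 N.
μ_min = f / N_floor = 179.6 / 962.3 = 0.187.

μ_min ≈ 0.187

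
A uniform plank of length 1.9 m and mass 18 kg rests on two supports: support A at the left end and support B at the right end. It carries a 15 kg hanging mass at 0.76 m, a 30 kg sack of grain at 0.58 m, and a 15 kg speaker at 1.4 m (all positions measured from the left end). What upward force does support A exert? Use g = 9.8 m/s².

Take moments about support B.
Beam weight: 18 × 9.8 = 176.4 N down at 0.95 m → arm 0.95 m, τ = 176.4 × 0.95 = 167.6 N·m counterclockwise.
Hanging mass: 15 × 9.8 = 147 N down at 0.76 m → arm 1.14 m, τ = 147 × 1.14 = 167.6 N·m counterclockwise.
Sack of grain: 30 × 9.8 = 294 N down at 0.58 m → arm 1.32 m, τ = 294 × 1.32 = 388.1 N·m counterclockwise.
Speaker: 15 × 9.8 = 147 N down at 1.4 m → arm 0.5 m, τ = 147 × 0.5 = 73.5 N·m counterclockwise.
Net load moment about support B = 796.8 N·m counterclockwise.
Reaction R at support A is upward at 0 m, arm 1.9 m → moment R × 1.9 clockwise.
For rotational equilibrium, R × 1.9 = 796.8, so R = 419 N.

R_A ≈ 419 N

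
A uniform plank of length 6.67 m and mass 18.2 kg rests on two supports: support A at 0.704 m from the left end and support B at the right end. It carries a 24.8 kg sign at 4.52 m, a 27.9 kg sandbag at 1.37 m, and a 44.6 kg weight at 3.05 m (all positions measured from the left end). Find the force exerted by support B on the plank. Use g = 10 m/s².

Taking torques about support A:
Beam weight: 18.2 × 10 = 182 N down at 3.335 m → arm 2.631 m, τ = 182 × 2.631 = 478.8 N·m clockwise.
Sign: 24.8 × 10 = 248 N down at 4.52 m → arm 3.816 m, τ = 248 × 3.816 = 946.4 N·m clockwise.
Sandbag: 27.9 × 10 = 279 N down at 1.37 m → arm 0.666 m, τ = 279 × 0.666 = 185.8 N·m clockwise.
Weight: 44.6 × 10 = 446 N down at 3.05 m → arm 2.346 m, τ = 446 × 2.346 = 1046 N·m clockwise.
Net load moment about support A = 2657 N·m clockwise.
Reaction R at support B is upward at 6.67 m, arm 5.966 m → moment R × 5.966 counterclockwise.
Στ = 0 ⇒ R × 5.966 = 2657 ⇒ R = 445 N.

R_B ≈ 445 N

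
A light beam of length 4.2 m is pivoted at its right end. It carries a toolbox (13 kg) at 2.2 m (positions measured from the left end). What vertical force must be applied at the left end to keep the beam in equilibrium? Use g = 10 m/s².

F ≈ 61.9 N

About the right end:
Toolbox: 13 × 10 = 130 N down at 2.2 m → arm 2 m, τ = 130 × 2 = 260 N·m counterclockwise.
Net moment of the loads = 260 N·m counterclockwise.
The upward force F acts at the left end, arm 4.2 m, giving F × 4.2 clockwise.
Setting net torque to zero: F × 4.2 = 260 → F = 260 / 4.2 = 61.9 N.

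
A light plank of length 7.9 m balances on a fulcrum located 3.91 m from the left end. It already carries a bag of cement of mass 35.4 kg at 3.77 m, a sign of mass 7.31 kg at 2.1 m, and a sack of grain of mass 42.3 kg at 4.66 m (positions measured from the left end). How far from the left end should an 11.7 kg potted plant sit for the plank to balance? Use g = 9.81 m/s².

x ≈ 2.75 m from the left end

Take moments about the fulcrum (at 3.91 m from the left end).
Bag of cement: 35.4 × 9.81 = 347.3 N down at 3.77 m → arm 0.14 m, τ = 347.3 × 0.14 = 48.62 N·m counterclockwise.
Sign: 7.31 × 9.81 = 71.71 N down at 2.1 m → arm 1.81 m, τ = 71.71 × 1.81 = 129.8 N·m counterclockwise.
Sack of grain: 42.3 × 9.81 = 415 N down at 4.66 m → arm 0.75 m, τ = 415 × 0.75 = 311.2 N·m clockwise.
Net moment of existing loads = 132.8 N·m clockwise.
The potted plant weighs 11.7 × 9.81 = 114.8 N and must supply an equal counterclockwise moment, so its lever arm about the fulcrum is 132.8 / 114.8 = 1.16 m.
That puts it at 3.91 − 1.16 = 2.75 m from the left end.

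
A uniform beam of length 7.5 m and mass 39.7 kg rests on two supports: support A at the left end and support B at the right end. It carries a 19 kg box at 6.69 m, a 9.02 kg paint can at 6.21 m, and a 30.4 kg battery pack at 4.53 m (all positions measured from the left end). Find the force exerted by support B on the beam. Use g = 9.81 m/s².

Take moments about support A.
Beam weight: 39.7 × 9.81 = 389.5 N down at 3.75 m → arm 3.75 m, τ = 389.5 × 3.75 = 1461 N·m clockwise.
Box: 19 × 9.81 = 186.4 N down at 6.69 m → arm 6.69 m, τ = 186.4 × 6.69 = 1247 N·m clockwise.
Paint can: 9.02 × 9.81 = 88.49 N down at 6.21 m → arm 6.21 m, τ = 88.49 × 6.21 = 549.5 N·m clockwise.
Battery pack: 30.4 × 9.81 = 298.2 N down at 4.53 m → arm 4.53 m, τ = 298.2 × 4.53 = 1351 N·m clockwise.
Net load moment about support A = 4608 N·m clockwise.
Reaction R at support B is upward at 7.5 m, arm 7.5 m → moment R × 7.5 counterclockwise.
Balancing moments: R × 7.5 = 4608, giving R = 614 N.

R_B ≈ 614 N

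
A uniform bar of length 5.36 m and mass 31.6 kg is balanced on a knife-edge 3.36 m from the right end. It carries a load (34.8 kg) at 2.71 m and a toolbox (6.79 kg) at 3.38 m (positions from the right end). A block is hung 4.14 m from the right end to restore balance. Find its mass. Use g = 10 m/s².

Taking torques about the knife-edge (at 3.36 m from the right end):
Beam weight: 31.6 × 10 = 316 N down at 2.68 m → arm 0.68 m, τ = 316 × 0.68 = 214.9 N·m clockwise.
Load: 34.8 × 10 = 348 N down at 2.71 m → arm 0.65 m, τ = 348 × 0.65 = 226.2 N·m clockwise.
Toolbox: 6.79 × 10 = 67.9 N down at 3.38 m → arm 0.02 m, τ = 67.9 × 0.02 = 1.358 N·m counterclockwise.
Net moment of known loads = 439.7 N·m clockwise.
An unknown mass m at 4.14 m has arm 0.78 m; its moment is m·g·0.78 counterclockwise.
Setting net torque to zero: m × 10 × 0.78 = 439.7 → m = 439.7 / (10 × 0.78) = 56.4 kg.

m ≈ 56.4 kg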